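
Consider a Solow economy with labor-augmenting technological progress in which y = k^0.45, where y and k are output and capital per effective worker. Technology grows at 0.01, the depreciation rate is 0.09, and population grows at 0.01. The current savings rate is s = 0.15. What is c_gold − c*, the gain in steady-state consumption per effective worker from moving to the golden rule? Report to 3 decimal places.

The effective depreciation rate is n + g + δ = 0.01 + 0.01 + 0.09 = 0.11.
Current steady state (s = 0.15): k* = (0.15/0.11)^(1/0.55) ≈ 1.7575, y* = 1.7575^0.45 ≈ 1.2889, c* = (1−0.15)·1.2889 ≈ 1.0955.
Golden rule sets MPK = n+g+δ: 0.45·k^(0.45−1) = 0.11, so k_gold = (0.45/0.11)^(1/0.55) ≈ 12.9539.
y_gold = 12.9539^0.45 ≈ 3.1665, c_gold = y_gold − 0.11·k_gold ≈ 1.7416.
Gain: Δc = 1.7416 − 1.0955 ≈ 0.6460.

Δc ≈ 0.646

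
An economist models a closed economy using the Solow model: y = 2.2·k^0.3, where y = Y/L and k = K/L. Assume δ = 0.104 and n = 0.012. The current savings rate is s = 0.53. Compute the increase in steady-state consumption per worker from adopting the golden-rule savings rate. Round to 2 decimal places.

Δc ≈ 0.46

Break-even investment rate: n + δ = 0.012 + 0.104 = 0.116.
Current steady state (s = 0.53): k* = (0.53·2.2/0.116)^(1/0.7) ≈ 27.0254, y* = 2.2·27.0254^0.3 ≈ 5.9150, c* = (1−0.53)·5.9150 ≈ 2.7800.
Golden rule sets MPK = n+δ: 0.3·2.2·k^(0.3−1) = 0.116, so k_gold = (0.3·2.2/0.116)^(1/0.7) ≈ 11.9866.
y_gold = 2.2·11.9866^0.3 ≈ 4.6348, c_gold = y_gold − 0.116·k_gold ≈ 3.2444.
Gain: Δc = 3.2444 − 2.7800 ≈ 0.4643.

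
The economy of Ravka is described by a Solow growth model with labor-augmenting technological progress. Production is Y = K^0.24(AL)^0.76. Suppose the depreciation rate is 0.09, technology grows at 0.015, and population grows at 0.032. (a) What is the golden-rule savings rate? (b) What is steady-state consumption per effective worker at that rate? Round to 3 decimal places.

(a) s_gold = 0.240; (b) c_gold ≈ 0.907

n + g + δ = 0.032 + 0.015 + 0.09 = 0.137.
For Cobb-Douglas, s_gold equals capital's share: s_gold = 0.24.
Setting f'(k) = n+g+δ gives 0.24·k^(0.24−1) = 0.137, hence k_gold = (0.24/0.137)^(1/0.76) ≈ 2.0911.
y_gold = 2.0911^0.24 ≈ 1.1937; c_gold = (1−0.24)·y_gold ≈ 0.9072.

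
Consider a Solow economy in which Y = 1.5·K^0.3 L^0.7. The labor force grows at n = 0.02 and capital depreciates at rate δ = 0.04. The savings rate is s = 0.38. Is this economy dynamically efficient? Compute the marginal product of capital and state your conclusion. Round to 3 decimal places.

n + δ = 0.02 + 0.04 = 0.06.
Steady-state k*: s·A·k^0.3 = 0.06·k gives k* = (0.38·1.5/0.06)^(1/0.7) ≈ 24.9315.
MPK = 0.3·1.5·24.9315^(-0.7) ≈ 0.0474.
MPK < n+δ = 0.06, so the economy is dynamically inefficient (over-saving).

dynamically inefficient; MPK ≈ 0.047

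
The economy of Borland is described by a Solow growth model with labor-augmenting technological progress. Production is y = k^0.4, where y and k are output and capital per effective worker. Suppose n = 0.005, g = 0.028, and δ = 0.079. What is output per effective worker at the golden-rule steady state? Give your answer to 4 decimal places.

y_gold ≈ 2.3365

n + g + δ = 0.005 + 0.028 + 0.079 = 0.112.
Maximizing c = f(k) − (n+g+δ)·k gives f'(k) = n+g+δ, i.e. 0.4·k^(0.4−1) = 0.112, so k_gold = (0.4/0.112)^(1/0.6) ≈ 8.3446.
Output: y_gold = k_gold^0.4 = 8.3446^0.4 ≈ 2.3365.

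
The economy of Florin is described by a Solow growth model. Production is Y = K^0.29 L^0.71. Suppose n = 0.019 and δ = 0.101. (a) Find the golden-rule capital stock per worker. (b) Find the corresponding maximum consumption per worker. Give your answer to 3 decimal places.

Capital per worker breaks even when investment replaces (n + δ)·k; here n + δ = 0.12.
Setting f'(k) = n+δ gives 0.29·k^(0.29−1) = 0.12, hence k_gold = (0.29/0.12)^(1/0.71) ≈ 3.4653.
y_gold = 3.4653^0.29 ≈ 1.4339; c_gold = y_gold − 0.12·k_gold ≈ 1.0181.

(a) k_gold ≈ 3.465; (b) c_gold ≈ 1.018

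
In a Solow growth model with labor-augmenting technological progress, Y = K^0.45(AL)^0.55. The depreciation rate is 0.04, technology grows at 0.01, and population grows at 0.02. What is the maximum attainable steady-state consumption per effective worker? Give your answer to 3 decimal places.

c_gold ≈ 2.521

Capital per effective worker breaks even when investment replaces (n + g + δ)·k; here n + g + δ = 0.07.
Setting f'(k) = n+g+δ gives 0.45·k^(0.45−1) = 0.07, hence k_gold = (0.45/0.07)^(1/0.55) ≈ 29.4645.
y_gold = 29.4645^0.45 ≈ 4.5834.
c_gold = y_gold − (n+g+δ)·k_gold = 4.5834 − 0.07·29.4645 ≈ 2.5209.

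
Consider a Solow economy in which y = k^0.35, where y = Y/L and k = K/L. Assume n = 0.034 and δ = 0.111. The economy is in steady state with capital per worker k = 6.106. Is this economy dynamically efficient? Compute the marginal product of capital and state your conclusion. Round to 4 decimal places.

dynamically inefficient; MPK ≈ 0.1080

The effective depreciation rate is n + δ = 0.034 + 0.111 = 0.145.
MPK = 0.35·k^(0.35−1) = 0.35·6.106^(-0.65) ≈ 0.1080.
MPK < 0.145, so the economy is dynamically inefficient (over-saving).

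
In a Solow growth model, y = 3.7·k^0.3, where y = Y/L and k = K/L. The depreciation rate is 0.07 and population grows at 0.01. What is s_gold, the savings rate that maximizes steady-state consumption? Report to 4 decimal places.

Capital per worker breaks even when investment replaces (n + δ)·k; here n + δ = 0.08.
At the golden rule MPK = n+δ, and in any Cobb-Douglas steady state s = (n+δ)·k/y = MPK·k/y = capital's share 0.3.

s_gold = 0.3000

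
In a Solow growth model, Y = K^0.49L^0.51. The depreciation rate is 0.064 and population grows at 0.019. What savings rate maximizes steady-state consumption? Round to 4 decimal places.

s_gold = 0.4900

Capital per worker breaks even when investment replaces (n + δ)·k; here n + δ = 0.083.
At the golden rule MPK = n+δ, and in any Cobb-Douglas steady state s = (n+δ)·k/y = MPK·k/y = capital's share 0.49.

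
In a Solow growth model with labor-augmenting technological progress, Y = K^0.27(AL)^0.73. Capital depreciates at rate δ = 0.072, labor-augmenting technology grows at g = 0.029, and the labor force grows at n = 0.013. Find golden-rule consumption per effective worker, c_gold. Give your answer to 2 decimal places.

n + g + δ = 0.013 + 0.029 + 0.072 = 0.114.
Setting f'(k) = n+g+δ gives 0.27·k^(0.27−1) = 0.114, hence k_gold = (0.27/0.114)^(1/0.73) ≈ 3.2580.
y_gold = 3.2580^0.27 ≈ 1.3756.
c_gold = y_gold − (n+g+δ)·k_gold = 1.3756 − 0.114·3.2580 ≈ 1.0042.

c_gold ≈ 1.00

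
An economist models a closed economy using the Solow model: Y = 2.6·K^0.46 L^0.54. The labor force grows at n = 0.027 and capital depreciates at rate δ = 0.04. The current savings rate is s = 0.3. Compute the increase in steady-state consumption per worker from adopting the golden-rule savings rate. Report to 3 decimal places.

The effective depreciation rate is n + δ = 0.027 + 0.04 = 0.067.
Current steady state (s = 0.3): k* = (0.3·2.6/0.067)^(1/0.54) ≈ 94.2130, y* = 2.6·94.2130^0.46 ≈ 21.0409, c* = (1−0.3)·21.0409 ≈ 14.7286.
Setting f'(k) = n+δ gives 0.46·2.6·k^(0.46−1) = 0.067, hence k_gold = (0.46·2.6/0.067)^(1/0.54) ≈ 207.9133.
y_gold = 2.6·207.9133^0.46 ≈ 30.2830, c_gold = y_gold − 0.067·k_gold ≈ 16.3528.
Gain: Δc = 16.3528 − 14.7286 ≈ 1.6242.

Δc ≈ 1.624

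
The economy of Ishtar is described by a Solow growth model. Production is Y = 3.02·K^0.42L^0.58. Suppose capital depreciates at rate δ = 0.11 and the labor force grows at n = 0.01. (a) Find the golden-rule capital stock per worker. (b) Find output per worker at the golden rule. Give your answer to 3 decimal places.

(a) k_gold ≈ 58.297; (b) y_gold ≈ 16.656

Break-even investment rate: n + δ = 0.01 + 0.11 = 0.12.
Setting f'(k) = n+δ gives 0.42·3.02·k^(0.42−1) = 0.12, hence k_gold = (0.42·3.02/0.12)^(1/0.58) ≈ 58.2970.
y_gold = 3.02·58.2970^0.42 ≈ 16.6563.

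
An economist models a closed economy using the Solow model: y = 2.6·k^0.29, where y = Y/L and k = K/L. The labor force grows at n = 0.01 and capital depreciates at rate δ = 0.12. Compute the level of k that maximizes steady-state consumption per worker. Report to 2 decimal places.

k_gold ≈ 11.89

n + δ = 0.01 + 0.12 = 0.13.
Setting f'(k) = n+δ gives 0.29·2.6·k^(0.29−1) = 0.13, hence k_gold = (0.29·2.6/0.13)^(1/0.71) ≈ 11.8919.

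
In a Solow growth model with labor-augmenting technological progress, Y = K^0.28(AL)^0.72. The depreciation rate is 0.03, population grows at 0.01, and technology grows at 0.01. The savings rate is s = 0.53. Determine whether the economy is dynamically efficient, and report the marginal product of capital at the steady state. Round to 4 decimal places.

dynamically inefficient; MPK ≈ 0.0264

Break-even investment rate: n + g + δ = 0.01 + 0.01 + 0.03 = 0.05.
Steady-state k*: s·k^0.28 = 0.05·k gives k* = (0.53/0.05)^(1/0.72) ≈ 26.5483.
MPK = 0.28·26.5483^(-0.72) ≈ 0.0264.
MPK < n+g+δ = 0.05, so the economy is dynamically inefficient (over-saving).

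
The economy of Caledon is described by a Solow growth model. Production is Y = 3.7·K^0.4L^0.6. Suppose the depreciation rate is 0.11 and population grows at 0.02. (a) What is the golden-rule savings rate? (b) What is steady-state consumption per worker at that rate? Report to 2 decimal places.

(a) s_gold = 0.40; (b) c_gold ≈ 11.23

Break-even investment rate: n + δ = 0.02 + 0.11 = 0.13.
For Cobb-Douglas, s_gold equals capital's share: s_gold = 0.4.
Setting f'(k) = n+δ gives 0.4·3.7·k^(0.4−1) = 0.13, hence k_gold = (0.4·3.7/0.13)^(1/0.6) ≈ 57.6143.
y_gold = 3.7·57.6143^0.4 ≈ 18.7247; c_gold = (1−0.4)·y_gold ≈ 11.2348.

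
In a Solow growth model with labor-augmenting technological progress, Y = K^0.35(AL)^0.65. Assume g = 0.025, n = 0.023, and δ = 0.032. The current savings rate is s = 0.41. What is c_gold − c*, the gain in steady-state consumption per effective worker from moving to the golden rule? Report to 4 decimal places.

The effective depreciation rate is n + g + δ = 0.023 + 0.025 + 0.032 = 0.08.
Current steady state (s = 0.41): k* = (0.41/0.08)^(1/0.65) ≈ 12.3548, y* = 12.3548^0.35 ≈ 2.4107, c* = (1−0.41)·2.4107 ≈ 1.4223.
Maximizing c = f(k) − (n+g+δ)·k gives f'(k) = n+g+δ, i.e. 0.35·k^(0.35−1) = 0.08, so k_gold = (0.35/0.08)^(1/0.65) ≈ 9.6855.
y_gold = 9.6855^0.35 ≈ 2.2138, c_gold = y_gold − 0.08·k_gold ≈ 1.4390.
Gain: Δc = 1.4390 − 1.4223 ≈ 0.0167.

Δc ≈ 0.0167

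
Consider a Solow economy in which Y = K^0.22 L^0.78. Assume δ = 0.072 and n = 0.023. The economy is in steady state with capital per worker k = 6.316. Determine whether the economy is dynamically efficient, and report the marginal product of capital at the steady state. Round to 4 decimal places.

n + δ = 0.023 + 0.072 = 0.095.
MPK = 0.22·k^(0.22−1) = 0.22·6.316^(-0.78) ≈ 0.0522.
MPK < 0.095, so the economy is dynamically inefficient (over-saving).

dynamically inefficient; MPK ≈ 0.0522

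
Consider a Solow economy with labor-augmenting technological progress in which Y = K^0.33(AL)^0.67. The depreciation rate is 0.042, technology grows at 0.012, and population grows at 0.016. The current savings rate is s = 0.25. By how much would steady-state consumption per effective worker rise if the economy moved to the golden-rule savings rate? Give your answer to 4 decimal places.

Δc ≈ 0.0340

Capital per effective worker breaks even when investment replaces (n + g + δ)·k; here n + g + δ = 0.07.
Current steady state (s = 0.25): k* = (0.25/0.07)^(1/0.67) ≈ 6.6856, y* = 6.6856^0.33 ≈ 1.8720, c* = (1−0.25)·1.8720 ≈ 1.4040.
At the golden rule the marginal product of capital equals n+g+δ: 0.33·k^(0.33−1) = 0.07. Solving, k_gold = (0.33/0.07)^(1/0.67) ≈ 10.1181.
y_gold = 10.1181^0.33 ≈ 2.1463, c_gold = y_gold − 0.07·k_gold ≈ 1.4380.
Gain: Δc = 1.4380 − 1.4040 ≈ 0.0340.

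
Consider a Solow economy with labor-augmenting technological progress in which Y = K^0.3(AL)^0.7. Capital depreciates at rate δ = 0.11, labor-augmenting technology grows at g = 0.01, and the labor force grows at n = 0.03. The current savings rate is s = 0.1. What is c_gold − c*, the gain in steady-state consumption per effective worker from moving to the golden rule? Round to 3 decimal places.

The effective depreciation rate is n + g + δ = 0.03 + 0.01 + 0.11 = 0.15.
Current steady state (s = 0.1): k* = (0.1/0.15)^(1/0.7) ≈ 0.5603, y* = 0.5603^0.3 ≈ 0.8405, c* = (1−0.1)·0.8405 ≈ 0.7564.
Setting f'(k) = n+g+δ gives 0.3·k^(0.3−1) = 0.15, hence k_gold = (0.3/0.15)^(1/0.7) ≈ 2.6918.
y_gold = 2.6918^0.3 ≈ 1.3459, c_gold = y_gold − 0.15·k_gold ≈ 0.9421.
Gain: Δc = 0.9421 − 0.7564 ≈ 0.1857.

Δc ≈ 0.186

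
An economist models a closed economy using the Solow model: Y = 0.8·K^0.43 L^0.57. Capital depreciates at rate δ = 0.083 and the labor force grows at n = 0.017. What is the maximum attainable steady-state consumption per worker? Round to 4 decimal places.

The effective depreciation rate is n + δ = 0.017 + 0.083 = 0.1.
Setting f'(k) = n+δ gives 0.43·0.8·k^(0.43−1) = 0.1, hence k_gold = (0.43·0.8/0.1)^(1/0.57) ≈ 8.7364.
y_gold = 0.8·8.7364^0.43 ≈ 2.0317.
c_gold = y_gold − (n+δ)·k_gold = 2.0317 − 0.1·8.7364 ≈ 1.1581.

c_gold ≈ 1.1581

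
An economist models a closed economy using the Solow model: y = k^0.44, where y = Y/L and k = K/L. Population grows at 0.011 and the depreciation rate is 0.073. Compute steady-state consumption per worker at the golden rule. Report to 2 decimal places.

The effective depreciation rate is n + δ = 0.011 + 0.073 = 0.084.
Setting f'(k) = n+δ gives 0.44·k^(0.44−1) = 0.084, hence k_gold = (0.44/0.084)^(1/0.56) ≈ 19.2415.
y_gold = 19.2415^0.44 ≈ 3.6734.
c_gold = y_gold − (n+δ)·k_gold = 3.6734 − 0.084·19.2415 ≈ 2.0571.

c_gold ≈ 2.06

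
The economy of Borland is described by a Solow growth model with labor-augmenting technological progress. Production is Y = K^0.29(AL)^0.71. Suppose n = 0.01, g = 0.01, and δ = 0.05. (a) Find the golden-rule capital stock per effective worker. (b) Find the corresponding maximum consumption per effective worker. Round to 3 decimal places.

(a) k_gold ≈ 7.403; (b) c_gold ≈ 1.269

n + g + δ = 0.01 + 0.01 + 0.05 = 0.07.
At the golden rule the marginal product of capital equals n+g+δ: 0.29·k^(0.29−1) = 0.07. Solving, k_gold = (0.29/0.07)^(1/0.71) ≈ 7.4035.
y_gold = 7.4035^0.29 ≈ 1.7870; c_gold = y_gold − 0.07·k_gold ≈ 1.2688.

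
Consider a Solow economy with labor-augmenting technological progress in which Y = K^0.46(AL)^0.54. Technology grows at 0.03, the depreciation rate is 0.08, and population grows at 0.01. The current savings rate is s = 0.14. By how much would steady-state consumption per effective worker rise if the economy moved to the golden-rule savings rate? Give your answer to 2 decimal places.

Capital per effective worker breaks even when investment replaces (n + g + δ)·k; here n + g + δ = 0.12.
Current steady state (s = 0.14): k* = (0.14/0.12)^(1/0.54) ≈ 1.3304, y* = 1.3304^0.46 ≈ 1.1403, c* = (1−0.14)·1.1403 ≈ 0.9807.
Maximizing c = f(k) − (n+g+δ)·k gives f'(k) = n+g+δ, i.e. 0.46·k^(0.46−1) = 0.12, so k_gold = (0.46/0.12)^(1/0.54) ≈ 12.0420.
y_gold = 12.0420^0.46 ≈ 3.1414, c_gold = y_gold − 0.12·k_gold ≈ 1.6963.
Gain: Δc = 1.6963 − 0.9807 ≈ 0.7157.

Δc ≈ 0.72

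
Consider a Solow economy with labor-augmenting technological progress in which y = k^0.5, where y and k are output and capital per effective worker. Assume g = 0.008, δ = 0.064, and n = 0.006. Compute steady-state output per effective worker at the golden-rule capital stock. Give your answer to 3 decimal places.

Break-even investment rate: n + g + δ = 0.006 + 0.008 + 0.064 = 0.078.
Setting f'(k) = n+g+δ gives 0.5·k^(0.5−1) = 0.078, hence k_gold = (0.5/0.078)^(1/0.5) ≈ 41.0914.
Output: y_gold = k_gold^0.5 = 41.0914^0.5 ≈ 6.4103.

y_gold ≈ 6.410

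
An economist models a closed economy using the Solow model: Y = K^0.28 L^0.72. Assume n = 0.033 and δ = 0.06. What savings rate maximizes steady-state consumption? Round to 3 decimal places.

s_gold = 0.280

Break-even investment rate: n + δ = 0.033 + 0.06 = 0.093.
At the golden rule MPK = n+δ, and in any Cobb-Douglas steady state s = (n+δ)·k/y = MPK·k/y = capital's share 0.28.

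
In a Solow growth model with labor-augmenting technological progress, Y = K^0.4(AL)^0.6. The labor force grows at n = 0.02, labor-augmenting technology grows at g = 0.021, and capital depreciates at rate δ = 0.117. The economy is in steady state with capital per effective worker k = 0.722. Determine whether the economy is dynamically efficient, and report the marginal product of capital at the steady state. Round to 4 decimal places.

dynamically efficient; MPK ≈ 0.4863

Break-even investment rate: n + g + δ = 0.02 + 0.021 + 0.117 = 0.158.
MPK = 0.4·k^(0.4−1) = 0.4·0.722^(-0.6) ≈ 0.4863.
MPK > 0.158, so the economy is dynamically efficient (under-saving).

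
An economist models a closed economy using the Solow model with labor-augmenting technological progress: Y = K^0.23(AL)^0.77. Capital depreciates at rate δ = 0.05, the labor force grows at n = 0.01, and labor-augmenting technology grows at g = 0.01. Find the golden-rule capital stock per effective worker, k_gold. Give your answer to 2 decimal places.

k_gold ≈ 4.69

Capital per effective worker breaks even when investment replaces (n + g + δ)·k; here n + g + δ = 0.07.
Maximizing c = f(k) − (n+g+δ)·k gives f'(k) = n+g+δ, i.e. 0.23·k^(0.23−1) = 0.07, so k_gold = (0.23/0.07)^(1/0.77) ≈ 4.6876.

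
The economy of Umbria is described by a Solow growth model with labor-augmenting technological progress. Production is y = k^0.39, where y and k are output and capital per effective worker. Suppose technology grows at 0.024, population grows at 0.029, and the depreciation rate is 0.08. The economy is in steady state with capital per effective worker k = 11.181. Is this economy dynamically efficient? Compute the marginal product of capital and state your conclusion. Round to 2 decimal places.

n + g + δ = 0.029 + 0.024 + 0.08 = 0.133.
MPK = 0.39·k^(0.39−1) = 0.39·11.181^(-0.61) ≈ 0.0894.
MPK < 0.133, so the economy is dynamically inefficient (over-saving).

dynamically inefficient; MPK ≈ 0.09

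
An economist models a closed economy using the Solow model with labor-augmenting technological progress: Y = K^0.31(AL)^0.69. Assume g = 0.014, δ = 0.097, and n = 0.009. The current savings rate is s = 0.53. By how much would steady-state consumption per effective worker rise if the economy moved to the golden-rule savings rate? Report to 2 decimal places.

Δc ≈ 0.14

The effective depreciation rate is n + g + δ = 0.009 + 0.014 + 0.097 = 0.12.
Current steady state (s = 0.53): k* = (0.53/0.12)^(1/0.69) ≈ 8.6083, y* = 8.6083^0.31 ≈ 1.9491, c* = (1−0.53)·1.9491 ≈ 0.9161.
At the golden rule the marginal product of capital equals n+g+δ: 0.31·k^(0.31−1) = 0.12. Solving, k_gold = (0.31/0.12)^(1/0.69) ≈ 3.9570.
y_gold = 3.9570^0.31 ≈ 1.5317, c_gold = y_gold − 0.12·k_gold ≈ 1.0569.
Gain: Δc = 1.0569 − 0.9161 ≈ 0.1408.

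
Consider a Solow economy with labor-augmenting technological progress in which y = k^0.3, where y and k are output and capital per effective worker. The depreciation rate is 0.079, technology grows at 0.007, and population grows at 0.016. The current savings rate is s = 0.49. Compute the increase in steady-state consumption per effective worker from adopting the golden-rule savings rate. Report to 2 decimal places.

The effective depreciation rate is n + g + δ = 0.016 + 0.007 + 0.079 = 0.102.
Current steady state (s = 0.49): k* = (0.49/0.102)^(1/0.7) ≈ 9.4126, y* = 9.4126^0.3 ≈ 1.9594, c* = (1−0.49)·1.9594 ≈ 0.9993.
Maximizing c = f(k) − (n+g+δ)·k gives f'(k) = n+g+δ, i.e. 0.3·k^(0.3−1) = 0.102, so k_gold = (0.3/0.102)^(1/0.7) ≈ 4.6700.
y_gold = 4.6700^0.3 ≈ 1.5878, c_gold = y_gold − 0.102·k_gold ≈ 1.1115.
Gain: Δc = 1.1115 − 0.9993 ≈ 0.1122.

Δc ≈ 0.11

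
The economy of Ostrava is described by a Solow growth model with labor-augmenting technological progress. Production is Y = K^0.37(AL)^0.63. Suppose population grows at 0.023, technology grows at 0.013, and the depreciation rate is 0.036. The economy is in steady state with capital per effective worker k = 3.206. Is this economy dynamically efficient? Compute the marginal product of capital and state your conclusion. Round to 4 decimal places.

Capital per effective worker breaks even when investment replaces (n + g + δ)·k; here n + g + δ = 0.072.
MPK = 0.37·k^(0.37−1) = 0.37·3.206^(-0.63) ≈ 0.1776.
MPK > 0.072, so the economy is dynamically efficient (under-saving).

dynamically efficient; MPK ≈ 0.1776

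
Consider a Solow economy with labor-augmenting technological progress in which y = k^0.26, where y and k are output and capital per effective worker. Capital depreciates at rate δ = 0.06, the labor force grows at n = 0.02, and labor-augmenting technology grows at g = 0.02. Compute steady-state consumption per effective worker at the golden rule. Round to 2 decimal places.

Break-even investment rate: n + g + δ = 0.02 + 0.02 + 0.06 = 0.1.
Maximizing c = f(k) − (n+g+δ)·k gives f'(k) = n+g+δ, i.e. 0.26·k^(0.26−1) = 0.1, so k_gold = (0.26/0.1)^(1/0.74) ≈ 3.6373.
y_gold = 3.6373^0.26 ≈ 1.3989.
c_gold = y_gold − (n+g+δ)·k_gold = 1.3989 − 0.1·3.6373 ≈ 1.0352.

c_gold ≈ 1.04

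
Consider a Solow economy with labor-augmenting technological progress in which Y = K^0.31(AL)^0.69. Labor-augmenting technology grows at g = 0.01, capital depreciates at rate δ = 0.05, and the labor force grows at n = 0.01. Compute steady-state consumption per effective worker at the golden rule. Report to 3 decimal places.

c_gold ≈ 1.346

Break-even investment rate: n + g + δ = 0.01 + 0.01 + 0.05 = 0.07.
Maximizing c = f(k) − (n+g+δ)·k gives f'(k) = n+g+δ, i.e. 0.31·k^(0.31−1) = 0.07, so k_gold = (0.31/0.07)^(1/0.69) ≈ 8.6420.
y_gold = 8.6420^0.31 ≈ 1.9514.
c_gold = y_gold − (n+g+δ)·k_gold = 1.9514 − 0.07·8.6420 ≈ 1.3465.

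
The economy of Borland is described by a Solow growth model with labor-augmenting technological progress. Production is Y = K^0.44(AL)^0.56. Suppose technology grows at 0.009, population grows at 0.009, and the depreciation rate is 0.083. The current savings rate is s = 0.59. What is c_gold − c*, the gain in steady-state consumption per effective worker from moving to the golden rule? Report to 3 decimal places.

Δc ≈ 0.139

Break-even investment rate: n + g + δ = 0.009 + 0.009 + 0.083 = 0.101.
Current steady state (s = 0.59): k* = (0.59/0.101)^(1/0.56) ≈ 23.3779, y* = 23.3779^0.44 ≈ 4.0020, c* = (1−0.59)·4.0020 ≈ 1.6408.
Setting f'(k) = n+g+δ gives 0.44·k^(0.44−1) = 0.101, hence k_gold = (0.44/0.101)^(1/0.56) ≈ 13.8454.
y_gold = 13.8454^0.44 ≈ 3.1782, c_gold = y_gold − 0.101·k_gold ≈ 1.7798.
Gain: Δc = 1.7798 − 1.6408 ≈ 0.1390.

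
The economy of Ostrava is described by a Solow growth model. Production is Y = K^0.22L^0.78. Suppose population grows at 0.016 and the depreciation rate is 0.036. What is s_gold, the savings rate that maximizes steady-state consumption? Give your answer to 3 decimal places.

s_gold = 0.220

n + δ = 0.016 + 0.036 = 0.052.
At the golden rule MPK = n+δ, and in any Cobb-Douglas steady state s = (n+δ)·k/y = MPK·k/y = capital's share 0.22.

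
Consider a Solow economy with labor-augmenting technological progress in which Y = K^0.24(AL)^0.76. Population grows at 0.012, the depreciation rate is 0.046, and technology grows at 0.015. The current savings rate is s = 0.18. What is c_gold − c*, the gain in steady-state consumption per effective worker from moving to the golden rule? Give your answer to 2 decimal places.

Capital per effective worker breaks even when investment replaces (n + g + δ)·k; here n + g + δ = 0.073.
Current steady state (s = 0.18): k* = (0.18/0.073)^(1/0.76) ≈ 3.2789, y* = 3.2789^0.24 ≈ 1.3298, c* = (1−0.18)·1.3298 ≈ 1.0904.
Setting f'(k) = n+g+δ gives 0.24·k^(0.24−1) = 0.073, hence k_gold = (0.24/0.073)^(1/0.76) ≈ 4.7876.
y_gold = 4.7876^0.24 ≈ 1.4562, c_gold = y_gold − 0.073·k_gold ≈ 1.1067.
Gain: Δc = 1.1067 − 1.0904 ≈ 0.0163.

Δc ≈ 0.02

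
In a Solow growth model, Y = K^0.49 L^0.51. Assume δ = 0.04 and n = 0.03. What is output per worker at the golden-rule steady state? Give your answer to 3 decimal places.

Capital per worker breaks even when investment replaces (n + δ)·k; here n + δ = 0.07.
Setting f'(k) = n+δ gives 0.49·k^(0.49−1) = 0.07, hence k_gold = (0.49/0.07)^(1/0.51) ≈ 45.3999.
Output: y_gold = k_gold^0.49 = 45.3999^0.49 ≈ 6.4857.

y_gold ≈ 6.486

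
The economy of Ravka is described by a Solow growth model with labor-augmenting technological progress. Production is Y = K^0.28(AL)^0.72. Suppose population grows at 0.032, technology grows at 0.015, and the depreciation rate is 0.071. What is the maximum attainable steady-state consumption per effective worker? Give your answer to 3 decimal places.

Break-even investment rate: n + g + δ = 0.032 + 0.015 + 0.071 = 0.118.
Maximizing c = f(k) − (n+g+δ)·k gives f'(k) = n+g+δ, i.e. 0.28·k^(0.28−1) = 0.118, so k_gold = (0.28/0.118)^(1/0.72) ≈ 3.3206.
y_gold = 3.3206^0.28 ≈ 1.3994.
c_gold = y_gold − (n+g+δ)·k_gold = 1.3994 − 0.118·3.3206 ≈ 1.0076.

c_gold ≈ 1.008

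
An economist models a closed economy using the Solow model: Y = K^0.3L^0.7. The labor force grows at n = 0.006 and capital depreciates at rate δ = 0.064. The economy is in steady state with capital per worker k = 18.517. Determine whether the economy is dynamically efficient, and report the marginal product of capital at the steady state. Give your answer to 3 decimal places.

Capital per worker breaks even when investment replaces (n + δ)·k; here n + δ = 0.07.
MPK = 0.3·k^(0.3−1) = 0.3·18.517^(-0.7) ≈ 0.0389.
MPK < 0.07, so the economy is dynamically inefficient (over-saving).

dynamically inefficient; MPK ≈ 0.039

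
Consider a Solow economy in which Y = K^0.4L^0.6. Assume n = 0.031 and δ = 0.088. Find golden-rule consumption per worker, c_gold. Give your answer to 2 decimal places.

c_gold ≈ 1.35

n + δ = 0.031 + 0.088 = 0.119.
At the golden rule the marginal product of capital equals n+δ: 0.4·k^(0.4−1) = 0.119. Solving, k_gold = (0.4/0.119)^(1/0.6) ≈ 7.5426.
y_gold = 7.5426^0.4 ≈ 2.2439.
c_gold = y_gold − (n+δ)·k_gold = 2.2439 − 0.119·7.5426 ≈ 1.3464.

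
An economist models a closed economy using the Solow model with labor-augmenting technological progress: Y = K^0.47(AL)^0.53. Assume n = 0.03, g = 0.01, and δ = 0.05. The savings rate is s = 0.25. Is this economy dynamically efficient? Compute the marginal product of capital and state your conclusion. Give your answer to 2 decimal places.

Capital per effective worker breaks even when investment replaces (n + g + δ)·k; here n + g + δ = 0.09.
Steady-state k*: s·k^0.47 = 0.09·k gives k* = (0.25/0.09)^(1/0.53) ≈ 6.8733.
MPK = 0.47·6.8733^(-0.53) ≈ 0.1692.
MPK > n+g+δ = 0.09, so the economy is dynamically efficient (under-saving).

dynamically efficient; MPK ≈ 0.17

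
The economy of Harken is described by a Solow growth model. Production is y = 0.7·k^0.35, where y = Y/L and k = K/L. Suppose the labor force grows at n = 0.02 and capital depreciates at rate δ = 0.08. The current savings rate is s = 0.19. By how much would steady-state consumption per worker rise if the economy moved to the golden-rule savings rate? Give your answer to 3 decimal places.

The effective depreciation rate is n + δ = 0.02 + 0.08 = 0.1.
Current steady state (s = 0.19): k* = (0.19·0.7/0.1)^(1/0.65) ≈ 1.5507, y* = 0.7·1.5507^0.35 ≈ 0.8162, c* = (1−0.19)·0.8162 ≈ 0.6611.
Maximizing c = f(k) − (n+δ)·k gives f'(k) = n+δ, i.e. 0.35·0.7·k^(0.35−1) = 0.1, so k_gold = (0.35·0.7/0.1)^(1/0.65) ≈ 3.9693.
y_gold = 0.7·3.9693^0.35 ≈ 1.1341, c_gold = y_gold − 0.1·k_gold ≈ 0.7372.
Gain: Δc = 0.7372 − 0.6611 ≈ 0.0761.

Δc ≈ 0.076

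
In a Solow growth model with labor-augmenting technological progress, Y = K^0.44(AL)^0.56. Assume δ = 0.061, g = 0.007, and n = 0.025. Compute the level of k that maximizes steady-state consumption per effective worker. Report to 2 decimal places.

The effective depreciation rate is n + g + δ = 0.025 + 0.007 + 0.061 = 0.093.
Golden rule sets MPK = n+g+δ: 0.44·k^(0.44−1) = 0.093, so k_gold = (0.44/0.093)^(1/0.56) ≈ 16.0436.

k_gold ≈ 16.04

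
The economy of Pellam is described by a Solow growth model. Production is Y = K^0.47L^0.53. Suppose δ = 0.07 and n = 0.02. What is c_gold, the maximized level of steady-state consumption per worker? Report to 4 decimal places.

n + δ = 0.02 + 0.07 = 0.09.
Setting f'(k) = n+δ gives 0.47·k^(0.47−1) = 0.09, hence k_gold = (0.47/0.09)^(1/0.53) ≈ 22.6175.
y_gold = 22.6175^0.47 ≈ 4.3310.
c_gold = y_gold − (n+δ)·k_gold = 4.3310 − 0.09·22.6175 ≈ 2.2954.

c_gold ≈ 2.2954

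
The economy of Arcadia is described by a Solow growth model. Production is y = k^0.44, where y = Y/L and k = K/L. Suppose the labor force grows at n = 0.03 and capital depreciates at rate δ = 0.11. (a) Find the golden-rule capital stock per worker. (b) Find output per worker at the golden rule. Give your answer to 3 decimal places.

(a) k_gold ≈ 7.728; (b) y_gold ≈ 2.459

Capital per worker breaks even when investment replaces (n + δ)·k; here n + δ = 0.14.
At the golden rule the marginal product of capital equals n+δ: 0.44·k^(0.44−1) = 0.14. Solving, k_gold = (0.44/0.14)^(1/0.56) ≈ 7.7282.
y_gold = 7.7282^0.44 ≈ 2.4590.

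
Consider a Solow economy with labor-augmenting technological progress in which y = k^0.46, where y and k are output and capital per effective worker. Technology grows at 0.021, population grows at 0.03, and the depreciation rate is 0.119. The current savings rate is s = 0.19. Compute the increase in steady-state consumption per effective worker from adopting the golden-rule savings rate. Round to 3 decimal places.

Break-even investment rate: n + g + δ = 0.03 + 0.021 + 0.119 = 0.17.
Current steady state (s = 0.19): k* = (0.19/0.17)^(1/0.54) ≈ 1.2287, y* = 1.2287^0.46 ≈ 1.0994, c* = (1−0.19)·1.0994 ≈ 0.8905.
At the golden rule the marginal product of capital equals n+g+δ: 0.46·k^(0.46−1) = 0.17. Solving, k_gold = (0.46/0.17)^(1/0.54) ≈ 6.3179.
y_gold = 6.3179^0.46 ≈ 2.3349, c_gold = y_gold − 0.17·k_gold ≈ 1.2608.
Gain: Δc = 1.2608 − 0.8905 ≈ 0.3703.

Δc ≈ 0.370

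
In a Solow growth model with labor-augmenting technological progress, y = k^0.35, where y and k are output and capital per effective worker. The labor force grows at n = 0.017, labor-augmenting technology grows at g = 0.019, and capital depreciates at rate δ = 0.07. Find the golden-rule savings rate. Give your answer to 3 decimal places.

Break-even investment rate: n + g + δ = 0.017 + 0.019 + 0.07 = 0.106.
At the golden rule MPK = n+g+δ, and in any Cobb-Douglas steady state s = (n+g+δ)·k/y = MPK·k/y = capital's share 0.35.

s_gold = 0.350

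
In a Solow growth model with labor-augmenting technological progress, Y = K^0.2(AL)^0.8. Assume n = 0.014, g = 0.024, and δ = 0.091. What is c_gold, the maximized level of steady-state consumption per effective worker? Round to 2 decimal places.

Break-even investment rate: n + g + δ = 0.014 + 0.024 + 0.091 = 0.129.
At the golden rule the marginal product of capital equals n+g+δ: 0.2·k^(0.2−1) = 0.129. Solving, k_gold = (0.2/0.129)^(1/0.8) ≈ 1.7300.
y_gold = 1.7300^0.2 ≈ 1.1159.
c_gold = y_gold − (n+g+δ)·k_gold = 1.1159 − 0.129·1.7300 ≈ 0.8927.

c_gold ≈ 0.89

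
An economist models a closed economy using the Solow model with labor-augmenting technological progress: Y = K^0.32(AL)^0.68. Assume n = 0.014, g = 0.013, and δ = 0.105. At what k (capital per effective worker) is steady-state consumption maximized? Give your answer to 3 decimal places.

k_gold ≈ 3.678

The effective depreciation rate is n + g + δ = 0.014 + 0.013 + 0.105 = 0.132.
Setting f'(k) = n+g+δ gives 0.32·k^(0.32−1) = 0.132, hence k_gold = (0.32/0.132)^(1/0.68) ≈ 3.6775.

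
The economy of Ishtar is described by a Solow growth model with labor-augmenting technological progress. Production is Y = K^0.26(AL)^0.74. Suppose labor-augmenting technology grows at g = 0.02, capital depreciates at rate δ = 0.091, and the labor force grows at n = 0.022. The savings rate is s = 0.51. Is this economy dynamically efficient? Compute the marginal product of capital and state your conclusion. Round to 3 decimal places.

dynamically inefficient; MPK ≈ 0.068

n + g + δ = 0.022 + 0.02 + 0.091 = 0.133.
Steady-state k*: s·k^0.26 = 0.133·k gives k* = (0.51/0.133)^(1/0.74) ≈ 6.1491.
MPK = 0.26·6.1491^(-0.74) ≈ 0.0678.
MPK < n+g+δ = 0.133, so the economy is dynamically inefficient (over-saving).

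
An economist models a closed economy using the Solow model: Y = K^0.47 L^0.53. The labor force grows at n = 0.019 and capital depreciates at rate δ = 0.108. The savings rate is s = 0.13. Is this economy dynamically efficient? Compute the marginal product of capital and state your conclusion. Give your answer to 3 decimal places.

n + δ = 0.019 + 0.108 = 0.127.
Steady-state k*: s·k^0.47 = 0.127·k gives k* = (0.13/0.127)^(1/0.53) ≈ 1.0450.
MPK = 0.47·1.0450^(-0.53) ≈ 0.4592.
MPK > n+δ = 0.127, so the economy is dynamically efficient (under-saving).

dynamically efficient; MPK ≈ 0.459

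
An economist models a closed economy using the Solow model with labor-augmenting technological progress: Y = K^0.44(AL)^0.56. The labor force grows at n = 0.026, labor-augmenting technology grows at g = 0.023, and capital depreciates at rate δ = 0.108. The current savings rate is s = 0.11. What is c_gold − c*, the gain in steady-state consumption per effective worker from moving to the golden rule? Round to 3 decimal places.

Δc ≈ 0.585

Break-even investment rate: n + g + δ = 0.026 + 0.023 + 0.108 = 0.157.
Current steady state (s = 0.11): k* = (0.11/0.157)^(1/0.56) ≈ 0.5298, y* = 0.5298^0.44 ≈ 0.7561, c* = (1−0.11)·0.7561 ≈ 0.6730.
Setting f'(k) = n+g+δ gives 0.44·k^(0.44−1) = 0.157, hence k_gold = (0.44/0.157)^(1/0.56) ≈ 6.2980.
y_gold = 6.2980^0.44 ≈ 2.2472, c_gold = y_gold − 0.157·k_gold ≈ 1.2585.
Gain: Δc = 1.2585 − 0.6730 ≈ 0.5855.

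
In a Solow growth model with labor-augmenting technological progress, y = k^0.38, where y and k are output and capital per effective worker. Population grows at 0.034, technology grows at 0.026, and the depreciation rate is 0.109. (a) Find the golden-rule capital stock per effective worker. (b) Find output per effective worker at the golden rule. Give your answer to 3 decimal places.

The effective depreciation rate is n + g + δ = 0.034 + 0.026 + 0.109 = 0.169.
At the golden rule the marginal product of capital equals n+g+δ: 0.38·k^(0.38−1) = 0.169. Solving, k_gold = (0.38/0.169)^(1/0.62) ≈ 3.6947.
y_gold = 3.6947^0.38 ≈ 1.6432.

(a) k_gold ≈ 3.695; (b) y_gold ≈ 1.643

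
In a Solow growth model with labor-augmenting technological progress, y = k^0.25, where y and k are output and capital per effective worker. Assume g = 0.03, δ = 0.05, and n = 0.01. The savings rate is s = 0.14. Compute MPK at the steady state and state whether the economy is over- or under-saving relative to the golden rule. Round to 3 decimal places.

under-saving; MPK ≈ 0.161

Capital per effective worker breaks even when investment replaces (n + g + δ)·k; here n + g + δ = 0.09.
Steady-state k*: s·k^0.25 = 0.09·k gives k* = (0.14/0.09)^(1/0.75) ≈ 1.8024.
MPK = 0.25·1.8024^(-0.75) ≈ 0.1607.
MPK > n+g+δ = 0.09, so the economy is dynamically efficient (under-saving).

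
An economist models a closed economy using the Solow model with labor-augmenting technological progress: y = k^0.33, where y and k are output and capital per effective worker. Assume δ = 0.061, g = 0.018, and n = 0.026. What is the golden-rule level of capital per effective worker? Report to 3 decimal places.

k_gold ≈ 5.524

Break-even investment rate: n + g + δ = 0.026 + 0.018 + 0.061 = 0.105.
At the golden rule the marginal product of capital equals n+g+δ: 0.33·k^(0.33−1) = 0.105. Solving, k_gold = (0.33/0.105)^(1/0.67) ≈ 5.5243.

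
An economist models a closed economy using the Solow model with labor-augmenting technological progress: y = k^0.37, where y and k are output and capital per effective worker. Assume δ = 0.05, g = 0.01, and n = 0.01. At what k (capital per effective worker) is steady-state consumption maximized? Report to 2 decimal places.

The effective depreciation rate is n + g + δ = 0.01 + 0.01 + 0.05 = 0.07.
Setting f'(k) = n+g+δ gives 0.37·k^(0.37−1) = 0.07, hence k_gold = (0.37/0.07)^(1/0.63) ≈ 14.0535.

k_gold ≈ 14.05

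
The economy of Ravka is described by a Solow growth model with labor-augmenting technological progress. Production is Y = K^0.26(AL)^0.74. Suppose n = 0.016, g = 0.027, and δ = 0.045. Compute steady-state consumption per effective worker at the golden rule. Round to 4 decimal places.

c_gold ≈ 1.0828

Capital per effective worker breaks even when investment replaces (n + g + δ)·k; here n + g + δ = 0.088.
At the golden rule the marginal product of capital equals n+g+δ: 0.26·k^(0.26−1) = 0.088. Solving, k_gold = (0.26/0.088)^(1/0.74) ≈ 4.3231.
y_gold = 4.3231^0.26 ≈ 1.4632.
c_gold = y_gold − (n+g+δ)·k_gold = 1.4632 − 0.088·4.3231 ≈ 1.0828.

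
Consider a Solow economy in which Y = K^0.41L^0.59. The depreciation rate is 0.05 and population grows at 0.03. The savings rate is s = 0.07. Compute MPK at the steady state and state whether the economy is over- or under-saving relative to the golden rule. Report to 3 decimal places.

under-saving; MPK ≈ 0.469

n + δ = 0.03 + 0.05 = 0.08.
Steady-state k*: s·k^0.41 = 0.08·k gives k* = (0.07/0.08)^(1/0.59) ≈ 0.7975.
MPK = 0.41·0.7975^(-0.59) ≈ 0.4686.
MPK > n+δ = 0.08, so the economy is dynamically efficient (under-saving).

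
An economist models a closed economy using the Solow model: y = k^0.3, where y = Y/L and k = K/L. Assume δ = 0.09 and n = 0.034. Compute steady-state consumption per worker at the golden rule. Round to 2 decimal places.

c_gold ≈ 1.02

The effective depreciation rate is n + δ = 0.034 + 0.09 = 0.124.
Maximizing c = f(k) − (n+δ)·k gives f'(k) = n+δ, i.e. 0.3·k^(0.3−1) = 0.124, so k_gold = (0.3/0.124)^(1/0.7) ≈ 3.5330.
y_gold = 3.5330^0.3 ≈ 1.4603.
c_gold = y_gold − (n+δ)·k_gold = 1.4603 − 0.124·3.5330 ≈ 1.0222.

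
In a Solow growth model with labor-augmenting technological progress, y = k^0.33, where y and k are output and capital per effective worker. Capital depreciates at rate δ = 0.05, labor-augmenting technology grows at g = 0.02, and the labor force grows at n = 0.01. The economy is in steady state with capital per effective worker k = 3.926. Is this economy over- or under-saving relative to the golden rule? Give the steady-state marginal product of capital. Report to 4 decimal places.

Capital per effective worker breaks even when investment replaces (n + g + δ)·k; here n + g + δ = 0.08.
MPK = 0.33·k^(0.33−1) = 0.33·3.926^(-0.67) ≈ 0.1320.
MPK > 0.08, so the economy is dynamically efficient (under-saving).

under-saving; MPK ≈ 0.1320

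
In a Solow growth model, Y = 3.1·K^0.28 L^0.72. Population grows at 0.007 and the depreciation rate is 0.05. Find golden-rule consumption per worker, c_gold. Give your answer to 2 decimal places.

c_gold ≈ 6.44

The effective depreciation rate is n + δ = 0.007 + 0.05 = 0.057.
At the golden rule the marginal product of capital equals n+δ: 0.28·3.1·k^(0.28−1) = 0.057. Solving, k_gold = (0.28·3.1/0.057)^(1/0.72) ≈ 43.9099.
y_gold = 3.1·43.9099^0.28 ≈ 8.9388.
c_gold = y_gold − (n+δ)·k_gold = 8.9388 − 0.057·43.9099 ≈ 6.4359.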